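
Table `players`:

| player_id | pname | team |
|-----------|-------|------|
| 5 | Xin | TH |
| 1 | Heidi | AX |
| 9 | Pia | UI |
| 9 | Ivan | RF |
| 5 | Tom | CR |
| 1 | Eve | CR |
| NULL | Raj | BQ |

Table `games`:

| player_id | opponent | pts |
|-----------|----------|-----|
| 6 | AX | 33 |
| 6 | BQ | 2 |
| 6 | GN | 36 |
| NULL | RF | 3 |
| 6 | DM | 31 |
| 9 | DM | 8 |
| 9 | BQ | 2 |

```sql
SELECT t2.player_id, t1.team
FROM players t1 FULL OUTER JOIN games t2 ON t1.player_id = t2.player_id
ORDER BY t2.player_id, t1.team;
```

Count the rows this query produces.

14

FULL OUTER JOIN keeps every row from both sides; unmatched rows get NULL for the other side's columns.
Matching on t1.player_id = t2.player_id. A NULL in a compared column never satisfies the condition.
Matched pairs: 4; unmatched t1 rows kept: 5; unmatched t2 rows kept: 5.
Total: 4 matched + 10 padded = 14 rows.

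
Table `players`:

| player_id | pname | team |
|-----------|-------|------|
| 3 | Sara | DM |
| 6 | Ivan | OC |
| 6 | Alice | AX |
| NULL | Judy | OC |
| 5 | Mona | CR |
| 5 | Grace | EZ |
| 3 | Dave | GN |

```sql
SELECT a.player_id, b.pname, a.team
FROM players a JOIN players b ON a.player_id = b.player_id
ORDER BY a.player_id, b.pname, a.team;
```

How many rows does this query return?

12

INNER JOIN keeps only pairs where the ON condition holds.
Matching on a.player_id = b.player_id. A NULL in a compared column never satisfies the condition.
Matched pairs: 12.
Total: 12 rows.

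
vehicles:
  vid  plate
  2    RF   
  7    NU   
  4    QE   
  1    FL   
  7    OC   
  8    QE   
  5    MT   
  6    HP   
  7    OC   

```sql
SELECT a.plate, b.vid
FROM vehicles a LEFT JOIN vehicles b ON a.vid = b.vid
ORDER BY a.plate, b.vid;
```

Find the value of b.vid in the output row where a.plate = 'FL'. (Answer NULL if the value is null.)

1

LEFT JOIN keeps every row from `vehicles a`; unmatched rows get NULL for `vehicles b`'s columns.
Matching on a.vid = b.vid.
- vid=2: 1 matching b row(s), so 1 row(s) emitted.
- vid=7: 3 matching b row(s), so 3 row(s) emitted.
- vid=4: 1 matching b row(s), so 1 row(s) emitted.
- vid=1: 1 matching b row(s), so 1 row(s) emitted.
- vid=7: 3 matching b row(s), so 3 row(s) emitted.
- vid=8: 1 matching b row(s), so 1 row(s) emitted.
- vid=5: 1 matching b row(s), so 1 row(s) emitted.
- vid=6: 1 matching b row(s), so 1 row(s) emitted.
- vid=7: 3 matching b row(s), so 3 row(s) emitted.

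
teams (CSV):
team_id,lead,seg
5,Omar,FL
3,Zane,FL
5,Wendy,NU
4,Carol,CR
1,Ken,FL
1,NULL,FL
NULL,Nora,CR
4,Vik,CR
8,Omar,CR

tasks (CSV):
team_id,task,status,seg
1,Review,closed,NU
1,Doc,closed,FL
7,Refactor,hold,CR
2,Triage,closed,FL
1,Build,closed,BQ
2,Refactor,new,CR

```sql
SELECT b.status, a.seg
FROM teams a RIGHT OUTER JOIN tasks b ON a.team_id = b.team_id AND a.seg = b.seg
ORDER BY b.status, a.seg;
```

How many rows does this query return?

RIGHT JOIN keeps every row from `tasks`; unmatched rows get NULL for `teams`'s columns.
Matching on a.team_id = b.team_id AND a.seg = b.seg. A NULL in a compared column never satisfies the condition.
Matched pairs: 2; unmatched b rows kept: 5.
Total: 2 matched + 5 padded = 7 rows.

7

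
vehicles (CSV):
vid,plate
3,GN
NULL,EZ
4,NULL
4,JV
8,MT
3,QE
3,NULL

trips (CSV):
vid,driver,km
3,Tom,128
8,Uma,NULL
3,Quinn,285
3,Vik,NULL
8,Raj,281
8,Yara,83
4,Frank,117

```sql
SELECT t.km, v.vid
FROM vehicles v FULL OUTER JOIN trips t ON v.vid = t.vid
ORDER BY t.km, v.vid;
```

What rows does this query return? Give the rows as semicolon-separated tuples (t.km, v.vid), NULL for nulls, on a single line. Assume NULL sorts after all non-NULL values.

(83, 8); (117, 4); (117, 4); (128, 3); (128, 3); (128, 3); (281, 8); (285, 3); (285, 3); (285, 3); (NULL, 3); (NULL, 3); (NULL, 3); (NULL, 8); (NULL, NULL)

FULL OUTER JOIN keeps every row from both sides; unmatched rows get NULL for the other side's columns.
Matching on v.vid = t.vid. A NULL in a compared column never satisfies the condition.
- vid=3: 3 matching t row(s), so 3 row(s) emitted.
- vid=NULL: no t row matches, row kept with t columns NULL.
- vid=4: 1 matching t row(s), so 1 row(s) emitted.
- vid=4: 1 matching t row(s), so 1 row(s) emitted.
- vid=8: 3 matching t row(s), so 3 row(s) emitted.
- vid=3: 3 matching t row(s), so 3 row(s) emitted.
- vid=3: 3 matching t row(s), so 3 row(s) emitted.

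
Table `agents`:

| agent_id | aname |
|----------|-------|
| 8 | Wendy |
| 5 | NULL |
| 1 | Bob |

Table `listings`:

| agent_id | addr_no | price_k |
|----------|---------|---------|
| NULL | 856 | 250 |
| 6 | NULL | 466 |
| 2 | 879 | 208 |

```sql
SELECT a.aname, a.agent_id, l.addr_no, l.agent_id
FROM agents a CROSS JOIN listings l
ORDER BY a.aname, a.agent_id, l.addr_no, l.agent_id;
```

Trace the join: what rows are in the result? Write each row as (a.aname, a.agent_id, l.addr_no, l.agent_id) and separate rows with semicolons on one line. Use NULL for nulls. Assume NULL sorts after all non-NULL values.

(Bob, 1, 856, NULL); (Bob, 1, 879, 2); (Bob, 1, NULL, 6); (Wendy, 8, 856, NULL); (Wendy, 8, 879, 2); (Wendy, 8, NULL, 6); (NULL, 5, 856, NULL); (NULL, 5, 879, 2); (NULL, 5, NULL, 6)

CROSS JOIN pairs every row of `agents` with every row of `listings`: 3 × 3 = 9 rows.
After projecting and ordering:
a.aname | a.agent_id | l.addr_no | l.agent_id
Bob | 1 | 856 | NULL
Bob | 1 | 879 | 2
Bob | 1 | NULL | 6
Wendy | 8 | 856 | NULL
Wendy | 8 | 879 | 2
Wendy | 8 | NULL | 6
NULL | 5 | 856 | NULL
NULL | 5 | 879 | 2
NULL | 5 | NULL | 6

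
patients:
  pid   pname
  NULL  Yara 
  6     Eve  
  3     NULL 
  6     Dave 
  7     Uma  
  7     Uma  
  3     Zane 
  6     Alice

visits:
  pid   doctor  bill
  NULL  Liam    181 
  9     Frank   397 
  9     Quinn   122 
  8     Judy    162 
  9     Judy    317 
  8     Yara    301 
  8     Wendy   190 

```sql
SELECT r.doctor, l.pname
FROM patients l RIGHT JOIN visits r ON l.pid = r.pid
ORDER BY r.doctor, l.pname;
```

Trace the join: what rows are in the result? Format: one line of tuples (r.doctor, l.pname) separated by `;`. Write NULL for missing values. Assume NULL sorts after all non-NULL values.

RIGHT JOIN keeps every row from `visits`; unmatched rows get NULL for `patients`'s columns.
Matching on l.pid = r.pid. A NULL in a compared column never satisfies the condition.
Matched pairs: 0; unmatched r rows kept: 7.

(Frank, NULL); (Judy, NULL); (Judy, NULL); (Liam, NULL); (Quinn, NULL); (Wendy, NULL); (Yara, NULL)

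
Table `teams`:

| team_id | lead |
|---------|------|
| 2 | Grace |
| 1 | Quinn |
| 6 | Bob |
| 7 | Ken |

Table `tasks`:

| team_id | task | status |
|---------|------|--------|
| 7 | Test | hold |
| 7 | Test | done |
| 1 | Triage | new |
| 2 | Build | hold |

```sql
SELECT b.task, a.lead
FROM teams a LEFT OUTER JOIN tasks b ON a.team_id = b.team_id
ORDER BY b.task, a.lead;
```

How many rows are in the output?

5

LEFT JOIN keeps every row from `teams`; unmatched rows get NULL for `tasks`'s columns.
Matching on a.team_id = b.team_id.
Matched pairs: 4; unmatched a rows kept: 1.
Total: 4 matched + 1 padded = 5 rows.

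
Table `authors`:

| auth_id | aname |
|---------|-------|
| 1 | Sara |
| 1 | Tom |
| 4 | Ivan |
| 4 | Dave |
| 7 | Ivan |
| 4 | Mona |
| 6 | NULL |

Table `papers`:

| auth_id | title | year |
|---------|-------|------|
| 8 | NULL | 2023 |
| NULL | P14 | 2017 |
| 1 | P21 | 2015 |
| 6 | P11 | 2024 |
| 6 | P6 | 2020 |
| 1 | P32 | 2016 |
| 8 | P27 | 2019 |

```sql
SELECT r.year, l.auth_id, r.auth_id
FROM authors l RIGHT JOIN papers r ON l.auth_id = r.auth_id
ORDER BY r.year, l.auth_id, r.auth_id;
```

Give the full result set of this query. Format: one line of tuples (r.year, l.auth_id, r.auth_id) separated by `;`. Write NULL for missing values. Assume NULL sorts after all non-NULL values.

(2015, 1, 1); (2015, 1, 1); (2016, 1, 1); (2016, 1, 1); (2017, NULL, NULL); (2019, NULL, 8); (2020, 6, 6); (2023, NULL, 8); (2024, 6, 6)

RIGHT JOIN keeps every row from `papers`; unmatched rows get NULL for `authors`'s columns.
Matching on l.auth_id = r.auth_id. A NULL in a compared column never satisfies the condition.
- l[0] auth_id=1 → 2 match(es) in r → 2 row(s).
- l[1] auth_id=1 → 2 match(es) in r → 2 row(s).
- l[2] auth_id=4 → no match.
- l[3] auth_id=4 → no match.
- l[4] auth_id=7 → no match.
- l[5] auth_id=4 → no match.
- l[6] auth_id=6 → 2 match(es) in r → 2 row(s).
- plus 3 unmatched r row(s), each kept with NULL l columns.
After projecting and ordering:
r.year | l.auth_id | r.auth_id
2015 | 1 | 1
2015 | 1 | 1
2016 | 1 | 1
2016 | 1 | 1
2017 | NULL | NULL
2019 | NULL | 8
2020 | 6 | 6
2023 | NULL | 8
2024 | 6 | 6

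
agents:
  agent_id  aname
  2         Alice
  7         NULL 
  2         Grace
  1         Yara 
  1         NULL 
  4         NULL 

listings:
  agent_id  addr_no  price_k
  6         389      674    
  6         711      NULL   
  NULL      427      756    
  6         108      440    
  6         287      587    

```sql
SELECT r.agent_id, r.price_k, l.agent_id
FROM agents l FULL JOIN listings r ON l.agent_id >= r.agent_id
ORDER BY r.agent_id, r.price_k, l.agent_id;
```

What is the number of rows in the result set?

FULL OUTER JOIN keeps every row from both sides; unmatched rows get NULL for the other side's columns.
Matching on l.agent_id >= r.agent_id. A NULL in a compared column never satisfies the condition.
Matched pairs: 4; unmatched l rows kept: 5; unmatched r rows kept: 1.
Total: 4 matched + 6 padded = 10 rows.

10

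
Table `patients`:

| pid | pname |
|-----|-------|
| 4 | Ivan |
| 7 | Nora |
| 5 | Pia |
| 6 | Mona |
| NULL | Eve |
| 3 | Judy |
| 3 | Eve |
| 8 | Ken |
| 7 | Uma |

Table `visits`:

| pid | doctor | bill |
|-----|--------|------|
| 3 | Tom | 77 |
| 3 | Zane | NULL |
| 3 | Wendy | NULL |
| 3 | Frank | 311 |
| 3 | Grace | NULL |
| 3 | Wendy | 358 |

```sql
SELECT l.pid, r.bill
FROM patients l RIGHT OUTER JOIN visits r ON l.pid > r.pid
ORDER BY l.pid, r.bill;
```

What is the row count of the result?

RIGHT JOIN keeps every row from `visits`; unmatched rows get NULL for `patients`'s columns.
Matching on l.pid > r.pid. A NULL in a compared column never satisfies the condition.
- pid=4: 6 matching r row(s), so 6 row(s) emitted.
- pid=7: 6 matching r row(s), so 6 row(s) emitted.
- pid=5: 6 matching r row(s), so 6 row(s) emitted.
- pid=6: 6 matching r row(s), so 6 row(s) emitted.
- pid=NULL: no matching r row.
- pid=3: no matching r row.
- pid=3: no matching r row.
- pid=8: 6 matching r row(s), so 6 row(s) emitted.
- pid=7: 6 matching r row(s), so 6 row(s) emitted.
- every r row matched at least one l row.
Total: 36 rows.

36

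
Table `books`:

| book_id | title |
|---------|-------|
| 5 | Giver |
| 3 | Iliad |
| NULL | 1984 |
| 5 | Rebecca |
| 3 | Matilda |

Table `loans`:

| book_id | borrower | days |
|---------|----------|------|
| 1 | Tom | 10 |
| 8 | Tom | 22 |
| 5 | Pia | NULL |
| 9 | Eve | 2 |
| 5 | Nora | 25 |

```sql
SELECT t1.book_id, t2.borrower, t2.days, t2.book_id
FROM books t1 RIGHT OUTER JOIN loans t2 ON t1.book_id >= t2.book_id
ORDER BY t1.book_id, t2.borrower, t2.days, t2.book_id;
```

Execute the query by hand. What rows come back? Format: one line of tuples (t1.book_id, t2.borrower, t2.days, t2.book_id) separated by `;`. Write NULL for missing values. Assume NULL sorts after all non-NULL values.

(3, Tom, 10, 1); (3, Tom, 10, 1); (5, Nora, 25, 5); (5, Nora, 25, 5); (5, Pia, NULL, 5); (5, Pia, NULL, 5); (5, Tom, 10, 1); (5, Tom, 10, 1); (NULL, Eve, 2, 9); (NULL, Tom, 22, 8)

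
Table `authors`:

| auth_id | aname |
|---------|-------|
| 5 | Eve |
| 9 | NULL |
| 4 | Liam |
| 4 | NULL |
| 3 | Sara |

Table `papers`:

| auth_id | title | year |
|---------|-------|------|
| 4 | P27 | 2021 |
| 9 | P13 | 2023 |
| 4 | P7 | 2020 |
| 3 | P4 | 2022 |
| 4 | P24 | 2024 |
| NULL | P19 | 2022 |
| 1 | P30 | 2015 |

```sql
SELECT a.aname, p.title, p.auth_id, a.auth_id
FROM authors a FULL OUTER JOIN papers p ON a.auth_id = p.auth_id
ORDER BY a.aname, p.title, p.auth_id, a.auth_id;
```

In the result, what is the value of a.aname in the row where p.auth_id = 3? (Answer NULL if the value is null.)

Sara

FULL OUTER JOIN keeps every row from both sides; unmatched rows get NULL for the other side's columns.
Matching on a.auth_id = p.auth_id. A NULL in a compared column never satisfies the condition.
- a[0] auth_id=5 → no match; kept with NULLs on the p side.
- a[1] auth_id=9 → 1 match(es) in p → 1 row(s).
- a[2] auth_id=4 → 3 match(es) in p → 3 row(s).
- a[3] auth_id=4 → 3 match(es) in p → 3 row(s).
- a[4] auth_id=3 → 1 match(es) in p → 1 row(s).
- plus 2 unmatched p row(s), each kept with NULL a columns.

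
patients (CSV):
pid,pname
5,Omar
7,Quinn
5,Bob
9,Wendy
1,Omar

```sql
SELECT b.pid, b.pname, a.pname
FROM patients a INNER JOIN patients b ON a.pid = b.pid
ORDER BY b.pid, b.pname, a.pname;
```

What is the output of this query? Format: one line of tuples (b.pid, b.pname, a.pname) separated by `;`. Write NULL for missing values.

(1, Omar, Omar); (5, Bob, Bob); (5, Bob, Omar); (5, Omar, Bob); (5, Omar, Omar); (7, Quinn, Quinn); (9, Wendy, Wendy)

INNER JOIN keeps only pairs where the ON condition holds.
Matching on a.pid = b.pid.
Matched pairs: 7.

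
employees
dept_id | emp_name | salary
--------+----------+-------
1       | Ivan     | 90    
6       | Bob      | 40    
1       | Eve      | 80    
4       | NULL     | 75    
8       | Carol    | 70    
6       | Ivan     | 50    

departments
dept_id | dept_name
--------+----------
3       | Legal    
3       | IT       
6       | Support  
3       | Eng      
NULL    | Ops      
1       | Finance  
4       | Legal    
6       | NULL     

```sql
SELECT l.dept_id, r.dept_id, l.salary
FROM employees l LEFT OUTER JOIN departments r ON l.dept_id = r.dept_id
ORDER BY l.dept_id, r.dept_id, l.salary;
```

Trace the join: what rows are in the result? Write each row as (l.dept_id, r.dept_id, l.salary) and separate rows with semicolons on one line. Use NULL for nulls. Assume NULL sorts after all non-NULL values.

LEFT JOIN keeps every row from `employees`; unmatched rows get NULL for `departments`'s columns.
Matching on l.dept_id = r.dept_id. A NULL in a compared column never satisfies the condition.
Matched pairs: 7; unmatched l rows kept: 1.

(1, 1, 80); (1, 1, 90); (4, 4, 75); (6, 6, 40); (6, 6, 40); (6, 6, 50); (6, 6, 50); (8, NULL, 70)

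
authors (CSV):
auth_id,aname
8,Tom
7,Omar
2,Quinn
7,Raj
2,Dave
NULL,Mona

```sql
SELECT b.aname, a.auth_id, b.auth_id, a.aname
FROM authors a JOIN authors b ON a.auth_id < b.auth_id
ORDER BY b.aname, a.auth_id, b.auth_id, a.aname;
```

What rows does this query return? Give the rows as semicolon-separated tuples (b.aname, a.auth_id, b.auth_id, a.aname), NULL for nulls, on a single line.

(Omar, 2, 7, Dave); (Omar, 2, 7, Quinn); (Raj, 2, 7, Dave); (Raj, 2, 7, Quinn); (Tom, 2, 8, Dave); (Tom, 2, 8, Quinn); (Tom, 7, 8, Omar); (Tom, 7, 8, Raj)

INNER JOIN keeps only pairs where the ON condition holds.
Matching on a.auth_id < b.auth_id. A NULL in a compared column never satisfies the condition.
- auth_id=8: no matching b row, dropped.
- auth_id=7: 1 matching b row(s), so 1 row(s) emitted.
- auth_id=2: 3 matching b row(s), so 3 row(s) emitted.
- auth_id=7: 1 matching b row(s), so 1 row(s) emitted.
- auth_id=2: 3 matching b row(s), so 3 row(s) emitted.
- auth_id=NULL: no matching b row, dropped.
After projecting and ordering:
b.aname | a.auth_id | b.auth_id | a.aname
Omar | 2 | 7 | Dave
Omar | 2 | 7 | Quinn
Raj | 2 | 7 | Dave
Raj | 2 | 7 | Quinn
Tom | 2 | 8 | Dave
Tom | 2 | 8 | Quinn
Tom | 7 | 8 | Omar
Tom | 7 | 8 | Raj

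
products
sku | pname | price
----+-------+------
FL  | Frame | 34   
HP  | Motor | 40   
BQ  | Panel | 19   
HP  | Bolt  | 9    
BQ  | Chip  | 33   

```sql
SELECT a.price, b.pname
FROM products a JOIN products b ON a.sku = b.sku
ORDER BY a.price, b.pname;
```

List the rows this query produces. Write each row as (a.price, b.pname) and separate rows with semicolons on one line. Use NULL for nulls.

(9, Bolt); (9, Motor); (19, Chip); (19, Panel); (33, Chip); (33, Panel); (34, Frame); (40, Bolt); (40, Motor)

INNER JOIN keeps only pairs where the ON condition holds.
Matching on a.sku = b.sku.
- a row (sku=FL): matches 1 b row(s) → 1 output row(s).
- a row (sku=HP): matches 2 b row(s) → 2 output row(s).
- a row (sku=BQ): matches 2 b row(s) → 2 output row(s).
- a row (sku=HP): matches 2 b row(s) → 2 output row(s).
- a row (sku=BQ): matches 2 b row(s) → 2 output row(s).
After projecting and ordering:
a.price | b.pname
9 | Bolt
9 | Motor
19 | Chip
19 | Panel
33 | Chip
33 | Panel
34 | Frame
40 | Bolt
40 | Motor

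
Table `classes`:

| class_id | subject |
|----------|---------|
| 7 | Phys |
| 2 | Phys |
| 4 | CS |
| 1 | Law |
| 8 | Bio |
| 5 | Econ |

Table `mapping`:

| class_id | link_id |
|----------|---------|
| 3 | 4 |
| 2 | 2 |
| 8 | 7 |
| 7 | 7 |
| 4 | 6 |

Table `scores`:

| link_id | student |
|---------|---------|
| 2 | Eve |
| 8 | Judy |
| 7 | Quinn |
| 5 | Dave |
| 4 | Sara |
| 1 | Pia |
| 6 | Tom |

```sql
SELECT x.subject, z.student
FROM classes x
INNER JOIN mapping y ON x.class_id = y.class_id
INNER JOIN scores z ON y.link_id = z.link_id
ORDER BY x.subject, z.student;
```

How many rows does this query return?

4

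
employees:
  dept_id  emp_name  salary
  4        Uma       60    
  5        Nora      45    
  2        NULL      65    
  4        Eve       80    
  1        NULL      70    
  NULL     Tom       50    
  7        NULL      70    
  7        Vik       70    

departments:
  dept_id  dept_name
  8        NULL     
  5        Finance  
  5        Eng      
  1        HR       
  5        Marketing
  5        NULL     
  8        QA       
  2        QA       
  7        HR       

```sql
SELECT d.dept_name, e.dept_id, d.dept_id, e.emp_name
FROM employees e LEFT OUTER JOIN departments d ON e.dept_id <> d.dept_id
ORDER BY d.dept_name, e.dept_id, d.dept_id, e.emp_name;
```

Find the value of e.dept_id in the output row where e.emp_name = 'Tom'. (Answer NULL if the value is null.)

LEFT JOIN keeps every row from `employees`; unmatched rows get NULL for `departments`'s columns.
Matching on e.dept_id <> d.dept_id. A NULL in a compared column never satisfies the condition.
- dept_id=4: 9 matching d row(s), so 9 row(s) emitted.
- dept_id=5: 5 matching d row(s), so 5 row(s) emitted.
- dept_id=2: 8 matching d row(s), so 8 row(s) emitted.
- dept_id=4: 9 matching d row(s), so 9 row(s) emitted.
- dept_id=1: 8 matching d row(s), so 8 row(s) emitted.
- dept_id=NULL: no d row matches, row kept with d columns NULL.
- dept_id=7: 8 matching d row(s), so 8 row(s) emitted.
- dept_id=7: 8 matching d row(s), so 8 row(s) emitted.

NULL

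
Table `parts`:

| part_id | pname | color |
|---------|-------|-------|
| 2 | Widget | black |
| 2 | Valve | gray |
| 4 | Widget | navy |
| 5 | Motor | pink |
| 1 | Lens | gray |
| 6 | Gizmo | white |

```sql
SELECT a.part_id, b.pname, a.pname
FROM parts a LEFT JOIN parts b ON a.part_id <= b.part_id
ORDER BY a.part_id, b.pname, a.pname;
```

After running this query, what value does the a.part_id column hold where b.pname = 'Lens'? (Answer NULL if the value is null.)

1

LEFT JOIN keeps every row from `parts a`; unmatched rows get NULL for `parts b`'s columns.
Matching on a.part_id <= b.part_id.
Matched pairs: 22; unmatched a rows kept: 0.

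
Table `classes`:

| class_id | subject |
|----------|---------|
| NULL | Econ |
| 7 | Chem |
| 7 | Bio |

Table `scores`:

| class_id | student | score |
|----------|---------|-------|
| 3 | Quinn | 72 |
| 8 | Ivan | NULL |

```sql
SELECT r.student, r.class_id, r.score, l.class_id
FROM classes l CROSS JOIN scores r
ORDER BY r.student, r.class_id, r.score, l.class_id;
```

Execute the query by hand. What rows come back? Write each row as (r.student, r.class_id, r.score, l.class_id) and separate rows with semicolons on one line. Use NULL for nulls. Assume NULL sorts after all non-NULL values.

CROSS JOIN pairs every row of `classes` with every row of `scores`: 3 × 2 = 6 rows.

(Ivan, 8, NULL, 7); (Ivan, 8, NULL, 7); (Ivan, 8, NULL, NULL); (Quinn, 3, 72, 7); (Quinn, 3, 72, 7); (Quinn, 3, 72, NULL)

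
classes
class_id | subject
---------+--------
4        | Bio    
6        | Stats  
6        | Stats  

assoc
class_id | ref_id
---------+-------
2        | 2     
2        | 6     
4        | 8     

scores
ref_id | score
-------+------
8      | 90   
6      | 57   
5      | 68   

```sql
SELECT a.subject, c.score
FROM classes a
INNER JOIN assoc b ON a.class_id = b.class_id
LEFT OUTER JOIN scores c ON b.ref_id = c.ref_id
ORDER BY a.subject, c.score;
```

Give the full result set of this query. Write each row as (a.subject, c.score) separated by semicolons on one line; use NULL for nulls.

(Bio, 90)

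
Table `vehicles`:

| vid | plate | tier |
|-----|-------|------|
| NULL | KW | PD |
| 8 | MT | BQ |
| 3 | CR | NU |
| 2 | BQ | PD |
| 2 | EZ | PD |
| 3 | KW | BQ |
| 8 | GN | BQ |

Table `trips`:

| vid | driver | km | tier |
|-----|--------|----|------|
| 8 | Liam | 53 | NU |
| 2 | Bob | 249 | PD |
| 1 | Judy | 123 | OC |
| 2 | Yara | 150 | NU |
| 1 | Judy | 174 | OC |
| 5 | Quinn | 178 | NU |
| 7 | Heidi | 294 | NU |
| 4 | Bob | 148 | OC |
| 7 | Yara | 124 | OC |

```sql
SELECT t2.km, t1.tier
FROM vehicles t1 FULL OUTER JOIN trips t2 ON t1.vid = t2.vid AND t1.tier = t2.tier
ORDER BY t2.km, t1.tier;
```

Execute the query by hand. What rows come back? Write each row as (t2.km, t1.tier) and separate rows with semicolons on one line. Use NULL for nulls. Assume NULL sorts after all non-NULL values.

(53, NULL); (123, NULL); (124, NULL); (148, NULL); (150, NULL); (174, NULL); (178, NULL); (249, PD); (249, PD); (294, NULL); (NULL, BQ); (NULL, BQ); (NULL, BQ); (NULL, NU); (NULL, PD)

FULL OUTER JOIN keeps every row from both sides; unmatched rows get NULL for the other side's columns.
Matching on t1.vid = t2.vid AND t1.tier = t2.tier. A NULL in a compared column never satisfies the condition.
- t1[0] vid=NULL, tier=PD → no match; kept with NULLs on the t2 side.
- t1[1] vid=8, tier=BQ → no match; kept with NULLs on the t2 side.
- t1[2] vid=3, tier=NU → no match; kept with NULLs on the t2 side.
- t1[3] vid=2, tier=PD → 1 match(es) in t2 → 1 row(s).
- t1[4] vid=2, tier=PD → 1 match(es) in t2 → 1 row(s).
- t1[5] vid=3, tier=BQ → no match; kept with NULLs on the t2 side.
- t1[6] vid=8, tier=BQ → no match; kept with NULLs on the t2 side.
- 8 t2 row(s) had no t1 match → kept, t1 columns NULL.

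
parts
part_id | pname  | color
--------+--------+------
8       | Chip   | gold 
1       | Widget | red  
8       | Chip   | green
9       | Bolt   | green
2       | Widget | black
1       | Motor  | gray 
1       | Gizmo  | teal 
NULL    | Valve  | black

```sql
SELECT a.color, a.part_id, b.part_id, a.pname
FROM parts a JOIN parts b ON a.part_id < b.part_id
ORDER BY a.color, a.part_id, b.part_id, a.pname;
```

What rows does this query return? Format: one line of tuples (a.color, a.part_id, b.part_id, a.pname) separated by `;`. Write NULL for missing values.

(black, 2, 8, Widget); (black, 2, 8, Widget); (black, 2, 9, Widget); (gold, 8, 9, Chip); (gray, 1, 2, Motor); (gray, 1, 8, Motor); (gray, 1, 8, Motor); (gray, 1, 9, Motor); (green, 8, 9, Chip); (red, 1, 2, Widget); (red, 1, 8, Widget); (red, 1, 8, Widget); (red, 1, 9, Widget); (teal, 1, 2, Gizmo); (teal, 1, 8, Gizmo); (teal, 1, 8, Gizmo); (teal, 1, 9, Gizmo)

INNER JOIN keeps only pairs where the ON condition holds.
Matching on a.part_id < b.part_id. A NULL in a compared column never satisfies the condition.
- a (part_id=8) pairs with 1 row(s) of b.
- a (part_id=1) pairs with 4 row(s) of b.
- a (part_id=8) pairs with 1 row(s) of b.
- a (part_id=9) has no partner → excluded.
- a (part_id=2) pairs with 3 row(s) of b.
- a (part_id=1) pairs with 4 row(s) of b.
- a (part_id=1) pairs with 4 row(s) of b.
- a (part_id=NULL) has no partner → excluded.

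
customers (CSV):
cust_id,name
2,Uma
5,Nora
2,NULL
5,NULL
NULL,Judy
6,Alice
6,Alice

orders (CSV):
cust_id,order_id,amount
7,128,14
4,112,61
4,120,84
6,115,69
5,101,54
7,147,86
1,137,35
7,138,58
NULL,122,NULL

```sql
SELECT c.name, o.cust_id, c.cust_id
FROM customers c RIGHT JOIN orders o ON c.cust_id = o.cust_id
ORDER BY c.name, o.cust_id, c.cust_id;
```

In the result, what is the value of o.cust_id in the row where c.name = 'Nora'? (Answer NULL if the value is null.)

5

RIGHT JOIN keeps every row from `orders`; unmatched rows get NULL for `customers`'s columns.
Matching on c.cust_id = o.cust_id. A NULL in a compared column never satisfies the condition.
- c row (cust_id=2): no match.
- c row (cust_id=5): matches 1 o row(s) → 1 output row(s).
- c row (cust_id=2): no match.
- c row (cust_id=5): matches 1 o row(s) → 1 output row(s).
- c row (cust_id=NULL): no match.
- c row (cust_id=6): matches 1 o row(s) → 1 output row(s).
- c row (cust_id=6): matches 1 o row(s) → 1 output row(s).
- plus 7 unmatched o row(s), each kept with NULL c columns.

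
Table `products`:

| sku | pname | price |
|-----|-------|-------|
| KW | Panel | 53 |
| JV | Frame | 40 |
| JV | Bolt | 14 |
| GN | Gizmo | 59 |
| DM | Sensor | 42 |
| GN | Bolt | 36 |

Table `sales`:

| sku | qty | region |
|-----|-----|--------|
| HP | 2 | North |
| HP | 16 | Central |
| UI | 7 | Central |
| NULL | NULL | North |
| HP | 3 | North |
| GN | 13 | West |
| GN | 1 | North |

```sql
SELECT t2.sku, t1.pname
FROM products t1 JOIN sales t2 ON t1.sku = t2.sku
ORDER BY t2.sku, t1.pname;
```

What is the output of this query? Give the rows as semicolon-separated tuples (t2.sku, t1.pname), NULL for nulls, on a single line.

(GN, Bolt); (GN, Bolt); (GN, Gizmo); (GN, Gizmo)

INNER JOIN keeps only pairs where the ON condition holds.
Matching on t1.sku = t2.sku. A NULL in a compared column never satisfies the condition.
Matched pairs: 4.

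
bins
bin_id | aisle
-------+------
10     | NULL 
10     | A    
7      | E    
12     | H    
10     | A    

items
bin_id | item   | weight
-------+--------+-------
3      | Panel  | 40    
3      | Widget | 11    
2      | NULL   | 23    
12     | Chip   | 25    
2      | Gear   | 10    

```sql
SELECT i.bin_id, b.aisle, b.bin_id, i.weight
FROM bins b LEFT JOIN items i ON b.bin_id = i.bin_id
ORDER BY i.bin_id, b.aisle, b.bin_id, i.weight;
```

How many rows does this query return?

LEFT JOIN keeps every row from `bins`; unmatched rows get NULL for `items`'s columns.
Matching on b.bin_id = i.bin_id.
- b row (bin_id=10): no match → kept, i columns NULL.
- b row (bin_id=10): no match → kept, i columns NULL.
- b row (bin_id=7): no match → kept, i columns NULL.
- b row (bin_id=12): matches 1 i row(s) → 1 output row(s).
- b row (bin_id=10): no match → kept, i columns NULL.
Total: 1 matched + 4 padded = 5 rows.

5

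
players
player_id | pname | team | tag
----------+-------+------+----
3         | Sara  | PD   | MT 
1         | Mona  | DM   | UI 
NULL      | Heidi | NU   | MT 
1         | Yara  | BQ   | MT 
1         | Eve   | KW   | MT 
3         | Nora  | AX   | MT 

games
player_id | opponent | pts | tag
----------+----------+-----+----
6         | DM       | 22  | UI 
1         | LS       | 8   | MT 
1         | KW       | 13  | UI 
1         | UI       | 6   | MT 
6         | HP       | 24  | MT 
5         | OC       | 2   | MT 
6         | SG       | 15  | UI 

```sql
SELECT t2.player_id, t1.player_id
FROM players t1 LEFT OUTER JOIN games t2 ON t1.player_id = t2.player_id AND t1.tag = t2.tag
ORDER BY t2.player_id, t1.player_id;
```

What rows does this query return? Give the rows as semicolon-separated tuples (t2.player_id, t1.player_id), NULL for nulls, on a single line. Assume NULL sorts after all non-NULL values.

(1, 1); (1, 1); (1, 1); (1, 1); (1, 1); (NULL, 3); (NULL, 3); (NULL, NULL)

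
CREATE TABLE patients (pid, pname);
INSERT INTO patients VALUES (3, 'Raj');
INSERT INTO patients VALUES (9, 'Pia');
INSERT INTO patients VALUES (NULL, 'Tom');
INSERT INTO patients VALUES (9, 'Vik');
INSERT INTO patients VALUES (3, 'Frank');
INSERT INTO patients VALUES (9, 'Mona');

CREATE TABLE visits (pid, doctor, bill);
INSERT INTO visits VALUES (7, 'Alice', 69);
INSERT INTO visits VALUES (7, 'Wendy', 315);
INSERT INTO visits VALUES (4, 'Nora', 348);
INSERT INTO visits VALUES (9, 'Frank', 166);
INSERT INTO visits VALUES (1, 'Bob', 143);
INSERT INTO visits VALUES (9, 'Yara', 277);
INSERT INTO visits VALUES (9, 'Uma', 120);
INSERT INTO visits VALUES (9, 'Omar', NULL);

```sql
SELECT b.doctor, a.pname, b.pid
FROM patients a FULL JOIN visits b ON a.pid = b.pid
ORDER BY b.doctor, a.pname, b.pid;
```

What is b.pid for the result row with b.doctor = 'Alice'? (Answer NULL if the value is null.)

FULL OUTER JOIN keeps every row from both sides; unmatched rows get NULL for the other side's columns.
Matching on a.pid = b.pid. A NULL in a compared column never satisfies the condition.
- a row (pid=3): no match → kept, b columns NULL.
- a row (pid=9): matches 4 b row(s) → 4 output row(s).
- a row (pid=NULL): no match → kept, b columns NULL.
- a row (pid=9): matches 4 b row(s) → 4 output row(s).
- a row (pid=3): no match → kept, b columns NULL.
- a row (pid=9): matches 4 b row(s) → 4 output row(s).
- 4 b row(s) had no a match → kept, a columns NULL.

7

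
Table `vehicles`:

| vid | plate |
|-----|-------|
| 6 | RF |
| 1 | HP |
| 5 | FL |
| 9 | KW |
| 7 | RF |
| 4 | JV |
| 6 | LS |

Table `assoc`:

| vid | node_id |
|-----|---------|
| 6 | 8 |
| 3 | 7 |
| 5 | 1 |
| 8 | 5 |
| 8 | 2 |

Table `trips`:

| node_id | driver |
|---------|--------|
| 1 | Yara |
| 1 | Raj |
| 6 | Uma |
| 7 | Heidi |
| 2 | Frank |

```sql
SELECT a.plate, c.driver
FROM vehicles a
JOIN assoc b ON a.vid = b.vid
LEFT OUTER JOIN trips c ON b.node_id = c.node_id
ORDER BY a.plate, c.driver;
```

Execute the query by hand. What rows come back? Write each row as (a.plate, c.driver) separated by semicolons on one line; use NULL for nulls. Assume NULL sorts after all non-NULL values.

(FL, Raj); (FL, Yara); (LS, NULL); (RF, NULL)

Joins associate left-to-right: vehicles INNER JOIN assoc on vid gives 3 intermediate row(s).
Then LEFT JOIN `trips c` on node_id: each of those 3 rows is kept; rows whose b.node_id has no match in c get NULL for c's columns.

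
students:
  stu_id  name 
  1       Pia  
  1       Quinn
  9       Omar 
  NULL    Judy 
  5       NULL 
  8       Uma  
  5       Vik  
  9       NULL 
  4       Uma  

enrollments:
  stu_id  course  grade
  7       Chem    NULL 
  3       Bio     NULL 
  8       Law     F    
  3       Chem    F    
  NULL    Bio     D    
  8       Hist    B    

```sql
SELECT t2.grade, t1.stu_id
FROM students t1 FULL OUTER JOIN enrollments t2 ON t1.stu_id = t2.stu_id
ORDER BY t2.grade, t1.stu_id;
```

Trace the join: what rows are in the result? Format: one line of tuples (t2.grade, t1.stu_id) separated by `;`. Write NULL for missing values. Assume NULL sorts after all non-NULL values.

FULL OUTER JOIN keeps every row from both sides; unmatched rows get NULL for the other side's columns.
Matching on t1.stu_id = t2.stu_id. A NULL in a compared column never satisfies the condition.
Matched pairs: 2; unmatched t1 rows kept: 8; unmatched t2 rows kept: 4.

(B, 8); (D, NULL); (F, 8); (F, NULL); (NULL, 1); (NULL, 1); (NULL, 4); (NULL, 5); (NULL, 5); (NULL, 9); (NULL, 9); (NULL, NULL); (NULL, NULL); (NULL, NULL)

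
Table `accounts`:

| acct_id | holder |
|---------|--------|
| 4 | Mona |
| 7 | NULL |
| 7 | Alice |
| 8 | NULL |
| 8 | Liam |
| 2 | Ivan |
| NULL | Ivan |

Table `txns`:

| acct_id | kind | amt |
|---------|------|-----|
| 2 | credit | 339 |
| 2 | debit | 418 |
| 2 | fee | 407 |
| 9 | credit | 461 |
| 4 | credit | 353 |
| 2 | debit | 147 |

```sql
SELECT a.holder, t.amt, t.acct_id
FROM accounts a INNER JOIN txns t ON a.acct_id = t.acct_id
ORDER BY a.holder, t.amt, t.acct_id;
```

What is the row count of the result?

5

INNER JOIN keeps only pairs where the ON condition holds.
Matching on a.acct_id = t.acct_id. A NULL in a compared column never satisfies the condition.
Matched pairs: 5.
Total: 5 rows.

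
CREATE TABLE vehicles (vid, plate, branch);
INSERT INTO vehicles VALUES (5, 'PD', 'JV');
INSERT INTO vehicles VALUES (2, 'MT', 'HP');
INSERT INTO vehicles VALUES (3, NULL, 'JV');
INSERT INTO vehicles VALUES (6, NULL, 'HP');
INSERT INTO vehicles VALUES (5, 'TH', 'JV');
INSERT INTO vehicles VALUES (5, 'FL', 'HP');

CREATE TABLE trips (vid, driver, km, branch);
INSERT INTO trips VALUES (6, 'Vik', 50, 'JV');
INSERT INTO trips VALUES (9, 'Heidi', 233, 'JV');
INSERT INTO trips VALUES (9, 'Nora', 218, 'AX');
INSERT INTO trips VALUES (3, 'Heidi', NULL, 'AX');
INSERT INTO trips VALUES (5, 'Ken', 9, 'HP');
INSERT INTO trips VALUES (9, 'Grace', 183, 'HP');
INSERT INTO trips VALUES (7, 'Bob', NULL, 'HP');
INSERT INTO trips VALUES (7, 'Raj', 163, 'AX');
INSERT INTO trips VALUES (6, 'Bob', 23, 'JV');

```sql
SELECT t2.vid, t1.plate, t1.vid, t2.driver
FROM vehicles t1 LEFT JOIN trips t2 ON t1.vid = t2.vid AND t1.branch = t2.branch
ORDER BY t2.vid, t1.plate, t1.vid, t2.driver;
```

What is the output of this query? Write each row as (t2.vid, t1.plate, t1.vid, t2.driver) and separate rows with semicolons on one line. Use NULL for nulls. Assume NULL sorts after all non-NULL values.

(5, FL, 5, Ken); (NULL, MT, 2, NULL); (NULL, PD, 5, NULL); (NULL, TH, 5, NULL); (NULL, NULL, 3, NULL); (NULL, NULL, 6, NULL)

LEFT JOIN keeps every row from `vehicles`; unmatched rows get NULL for `trips`'s columns.
Matching on t1.vid = t2.vid AND t1.branch = t2.branch.
Matched pairs: 1; unmatched t1 rows kept: 5.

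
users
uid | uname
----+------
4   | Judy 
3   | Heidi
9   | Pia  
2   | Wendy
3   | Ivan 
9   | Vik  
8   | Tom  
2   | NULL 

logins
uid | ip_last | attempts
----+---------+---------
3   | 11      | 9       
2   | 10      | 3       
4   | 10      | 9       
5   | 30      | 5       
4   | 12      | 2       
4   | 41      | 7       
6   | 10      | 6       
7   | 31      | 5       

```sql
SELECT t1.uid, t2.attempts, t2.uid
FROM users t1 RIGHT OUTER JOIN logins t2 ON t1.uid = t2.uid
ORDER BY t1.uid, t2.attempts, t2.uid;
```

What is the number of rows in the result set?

RIGHT JOIN keeps every row from `logins`; unmatched rows get NULL for `users`'s columns.
Matching on t1.uid = t2.uid.
Matched pairs: 7; unmatched t2 rows kept: 3.
Total: 7 matched + 3 padded = 10 rows.

10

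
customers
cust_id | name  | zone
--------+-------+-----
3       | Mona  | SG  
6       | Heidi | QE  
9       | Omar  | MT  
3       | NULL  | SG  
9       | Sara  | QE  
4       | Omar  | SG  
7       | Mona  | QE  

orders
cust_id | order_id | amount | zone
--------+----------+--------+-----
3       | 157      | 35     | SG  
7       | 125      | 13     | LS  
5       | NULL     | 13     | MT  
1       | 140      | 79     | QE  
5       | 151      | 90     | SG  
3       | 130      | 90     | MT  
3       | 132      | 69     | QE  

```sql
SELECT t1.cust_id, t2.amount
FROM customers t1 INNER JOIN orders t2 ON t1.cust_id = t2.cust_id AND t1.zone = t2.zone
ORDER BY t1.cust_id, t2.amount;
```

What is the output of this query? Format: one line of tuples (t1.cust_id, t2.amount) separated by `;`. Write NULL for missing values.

INNER JOIN keeps only pairs where the ON condition holds.
Matching on t1.cust_id = t2.cust_id AND t1.zone = t2.zone.
- t1 row (cust_id=3, zone=SG): matches 1 t2 row(s) → 1 output row(s).
- t1 row (cust_id=6, zone=QE): no match → dropped.
- t1 row (cust_id=9, zone=MT): no match → dropped.
- t1 row (cust_id=3, zone=SG): matches 1 t2 row(s) → 1 output row(s).
- t1 row (cust_id=9, zone=QE): no match → dropped.
- t1 row (cust_id=4, zone=SG): no match → dropped.
- t1 row (cust_id=7, zone=QE): no match → dropped.
After projecting and ordering:
t1.cust_id | t2.amount
3 | 35
3 | 35

(3, 35); (3, 35)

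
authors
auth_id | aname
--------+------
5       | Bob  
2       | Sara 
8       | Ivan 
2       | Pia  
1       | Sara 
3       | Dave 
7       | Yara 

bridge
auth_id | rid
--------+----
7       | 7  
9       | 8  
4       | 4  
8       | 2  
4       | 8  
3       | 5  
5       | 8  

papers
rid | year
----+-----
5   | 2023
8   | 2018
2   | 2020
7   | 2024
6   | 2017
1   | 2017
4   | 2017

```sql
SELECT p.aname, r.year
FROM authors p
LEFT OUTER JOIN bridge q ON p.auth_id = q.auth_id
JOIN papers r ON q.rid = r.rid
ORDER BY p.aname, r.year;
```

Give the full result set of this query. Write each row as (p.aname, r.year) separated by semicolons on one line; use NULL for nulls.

(Bob, 2018); (Dave, 2023); (Ivan, 2020); (Yara, 2024)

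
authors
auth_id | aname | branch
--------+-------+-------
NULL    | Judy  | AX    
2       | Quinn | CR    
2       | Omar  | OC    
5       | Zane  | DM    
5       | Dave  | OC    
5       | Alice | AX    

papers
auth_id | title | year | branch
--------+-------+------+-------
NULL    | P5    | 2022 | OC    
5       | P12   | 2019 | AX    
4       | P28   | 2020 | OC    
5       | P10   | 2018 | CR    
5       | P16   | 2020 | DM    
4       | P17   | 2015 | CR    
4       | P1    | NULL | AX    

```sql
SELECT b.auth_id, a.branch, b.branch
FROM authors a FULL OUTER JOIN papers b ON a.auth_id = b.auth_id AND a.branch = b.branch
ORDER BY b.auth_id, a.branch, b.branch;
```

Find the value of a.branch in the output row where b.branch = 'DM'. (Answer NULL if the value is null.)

FULL OUTER JOIN keeps every row from both sides; unmatched rows get NULL for the other side's columns.
Matching on a.auth_id = b.auth_id AND a.branch = b.branch. A NULL in a compared column never satisfies the condition.
- a[0] auth_id=NULL, branch=AX → no match; kept with NULLs on the b side.
- a[1] auth_id=2, branch=CR → no match; kept with NULLs on the b side.
- a[2] auth_id=2, branch=OC → no match; kept with NULLs on the b side.
- a[3] auth_id=5, branch=DM → 1 match(es) in b → 1 row(s).
- a[4] auth_id=5, branch=OC → no match; kept with NULLs on the b side.
- a[5] auth_id=5, branch=AX → 1 match(es) in b → 1 row(s).
- 5 row(s) from b found no a partner → padded with NULL.

DM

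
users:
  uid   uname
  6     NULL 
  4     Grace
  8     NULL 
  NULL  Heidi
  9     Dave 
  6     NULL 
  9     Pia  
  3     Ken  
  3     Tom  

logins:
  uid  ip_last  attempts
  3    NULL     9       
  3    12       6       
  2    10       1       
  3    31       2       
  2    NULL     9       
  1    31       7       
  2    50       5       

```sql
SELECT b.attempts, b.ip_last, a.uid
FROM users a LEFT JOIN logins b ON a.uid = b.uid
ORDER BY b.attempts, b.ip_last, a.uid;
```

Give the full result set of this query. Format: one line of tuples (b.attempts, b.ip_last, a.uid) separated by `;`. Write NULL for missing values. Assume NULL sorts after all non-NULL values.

LEFT JOIN keeps every row from `users`; unmatched rows get NULL for `logins`'s columns.
Matching on a.uid = b.uid. A NULL in a compared column never satisfies the condition.
Matched pairs: 6; unmatched a rows kept: 7.

(2, 31, 3); (2, 31, 3); (6, 12, 3); (6, 12, 3); (9, NULL, 3); (9, NULL, 3); (NULL, NULL, 4); (NULL, NULL, 6); (NULL, NULL, 6); (NULL, NULL, 8); (NULL, NULL, 9); (NULL, NULL, 9); (NULL, NULL, NULL)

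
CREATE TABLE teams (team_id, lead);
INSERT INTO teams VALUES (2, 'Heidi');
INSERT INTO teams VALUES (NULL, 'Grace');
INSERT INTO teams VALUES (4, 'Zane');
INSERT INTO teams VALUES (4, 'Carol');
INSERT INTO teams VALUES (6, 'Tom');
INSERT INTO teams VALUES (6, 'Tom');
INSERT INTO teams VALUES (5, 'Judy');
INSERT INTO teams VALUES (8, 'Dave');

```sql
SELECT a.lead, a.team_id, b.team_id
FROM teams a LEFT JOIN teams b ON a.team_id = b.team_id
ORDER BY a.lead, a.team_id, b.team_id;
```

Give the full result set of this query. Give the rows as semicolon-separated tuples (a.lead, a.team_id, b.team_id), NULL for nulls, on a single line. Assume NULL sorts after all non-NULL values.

LEFT JOIN keeps every row from `teams a`; unmatched rows get NULL for `teams b`'s columns.
Matching on a.team_id = b.team_id. A NULL in a compared column never satisfies the condition.
- a[0] team_id=2 → 1 match(es) in b → 1 row(s).
- a[1] team_id=NULL → no match; kept with NULLs on the b side.
- a[2] team_id=4 → 2 match(es) in b → 2 row(s).
- a[3] team_id=4 → 2 match(es) in b → 2 row(s).
- a[4] team_id=6 → 2 match(es) in b → 2 row(s).
- a[5] team_id=6 → 2 match(es) in b → 2 row(s).
- a[6] team_id=5 → 1 match(es) in b → 1 row(s).
- a[7] team_id=8 → 1 match(es) in b → 1 row(s).

(Carol, 4, 4); (Carol, 4, 4); (Dave, 8, 8); (Grace, NULL, NULL); (Heidi, 2, 2); (Judy, 5, 5); (Tom, 6, 6); (Tom, 6, 6); (Tom, 6, 6); (Tom, 6, 6); (Zane, 4, 4); (Zane, 4, 4)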